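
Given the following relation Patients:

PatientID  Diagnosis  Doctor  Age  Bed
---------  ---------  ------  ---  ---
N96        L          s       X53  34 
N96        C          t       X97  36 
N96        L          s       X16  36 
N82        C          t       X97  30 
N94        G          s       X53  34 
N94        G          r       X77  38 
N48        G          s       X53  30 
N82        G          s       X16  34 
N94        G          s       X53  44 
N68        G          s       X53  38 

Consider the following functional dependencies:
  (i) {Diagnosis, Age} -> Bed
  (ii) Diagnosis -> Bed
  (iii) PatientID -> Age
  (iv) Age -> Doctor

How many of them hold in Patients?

(i) {Diagnosis, Age} -> Bed: (Diagnosis=C, Age=X97): 2 rows → Bed takes values {36, 30} — violation; (Diagnosis=G, Age=X53): 4 rows → Bed takes values {34, 30, 44, 38} — violation — fails.
(ii) Diagnosis -> Bed: Diagnosis=L: 2 rows → Bed takes values {34, 36} — violation; Diagnosis=C: 2 rows → Bed takes values {36, 30} — violation; Diagnosis=G: 6 rows → Bed takes values {34, 38, 30, 44} — violation — fails.
(iii) PatientID -> Age: PatientID=N96: 3 rows → Age takes values {X53, X97, X16} — violation; PatientID=N82: 2 rows → Age takes values {X97, X16} — violation; PatientID=N94: 3 rows → Age takes values {X53, X77} — violation — fails.
(iv) Age -> Doctor: every LHS value maps to a single RHS value — holds.
1 of the 4 dependencies holds.

1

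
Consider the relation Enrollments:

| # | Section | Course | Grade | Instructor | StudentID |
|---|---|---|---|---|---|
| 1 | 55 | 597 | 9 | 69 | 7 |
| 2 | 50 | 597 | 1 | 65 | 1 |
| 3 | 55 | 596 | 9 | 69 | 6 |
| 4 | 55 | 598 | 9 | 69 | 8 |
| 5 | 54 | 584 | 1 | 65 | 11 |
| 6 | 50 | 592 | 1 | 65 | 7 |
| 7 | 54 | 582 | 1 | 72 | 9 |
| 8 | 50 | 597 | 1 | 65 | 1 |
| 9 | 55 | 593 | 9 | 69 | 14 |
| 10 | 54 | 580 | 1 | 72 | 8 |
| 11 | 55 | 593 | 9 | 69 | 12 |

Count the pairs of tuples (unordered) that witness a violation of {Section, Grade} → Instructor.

(Section=55, Grade=9): all 5 rows agree on Instructor — 0 pairs.
(Section=50, Grade=1): all 3 rows agree on Instructor — 0 pairs.
(Section=54, Grade=1): violating pairs (5,7), (5,10) — 2 pairs.

2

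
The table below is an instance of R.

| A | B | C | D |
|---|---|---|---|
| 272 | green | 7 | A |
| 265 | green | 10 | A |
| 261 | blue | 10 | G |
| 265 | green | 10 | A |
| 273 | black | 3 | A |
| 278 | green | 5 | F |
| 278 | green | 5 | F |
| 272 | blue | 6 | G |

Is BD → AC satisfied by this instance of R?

No

(B=green, D=A): 3 rows → {A,C} takes values {(272, 7), (265, 10)} — violation
(B=blue, D=G): 2 rows → {A,C} takes values {(261, 10), (272, 6)} — violation
(B=black, D=A): 1 row → {A,C} = (273, 3) ✓
(B=green, D=F): 2 rows → {A,C} = (278, 5), (278, 5) ✓
Two rows agree on BD but differ on AC, so BD → AC does not hold.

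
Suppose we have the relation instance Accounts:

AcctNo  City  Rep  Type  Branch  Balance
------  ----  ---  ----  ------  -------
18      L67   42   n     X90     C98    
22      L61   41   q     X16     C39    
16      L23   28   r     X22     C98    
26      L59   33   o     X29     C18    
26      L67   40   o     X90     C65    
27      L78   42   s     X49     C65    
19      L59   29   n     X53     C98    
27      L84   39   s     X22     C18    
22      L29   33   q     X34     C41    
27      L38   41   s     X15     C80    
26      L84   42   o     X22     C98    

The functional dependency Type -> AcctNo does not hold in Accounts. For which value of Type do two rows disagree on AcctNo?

Type=n: 2 rows → AcctNo takes values {18, 19} — violation
Type=q: 2 rows → AcctNo = 22, 22 ✓
Type=r: 1 row → AcctNo = 16 ✓
Type=o: 3 rows → AcctNo = 26, 26, 26 ✓
Type=s: 3 rows → AcctNo = 27, 27, 27 ✓
The only Type value with inconsistent AcctNo is Type=n.

n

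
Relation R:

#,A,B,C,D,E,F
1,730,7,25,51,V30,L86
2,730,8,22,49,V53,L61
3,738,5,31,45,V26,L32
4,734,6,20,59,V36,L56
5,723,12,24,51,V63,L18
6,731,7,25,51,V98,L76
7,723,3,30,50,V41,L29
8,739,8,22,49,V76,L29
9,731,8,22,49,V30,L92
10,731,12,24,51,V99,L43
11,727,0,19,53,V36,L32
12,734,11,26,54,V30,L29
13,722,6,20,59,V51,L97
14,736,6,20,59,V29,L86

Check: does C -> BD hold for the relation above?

Yes

C=25: rows 1, 6 → {B,D} = (7, 51), (7, 51) ✓
C=22: rows 2, 8, 9 → {B,D} = (8, 49), (8, 49), (8, 49) ✓
C=31: row 3 → {B,D} = (5, 45) ✓
C=20: rows 4, 13, 14 → {B,D} = (6, 59), (6, 59), (6, 59) ✓
C=24: rows 5, 10 → {B,D} = (12, 51), (12, 51) ✓
C=30: row 7 → {B,D} = (3, 50) ✓
C=19: row 11 → {B,D} = (0, 53) ✓
C=26: row 12 → {B,D} = (11, 54) ✓
Every C value is associated with a single BD value, so C -> BD holds.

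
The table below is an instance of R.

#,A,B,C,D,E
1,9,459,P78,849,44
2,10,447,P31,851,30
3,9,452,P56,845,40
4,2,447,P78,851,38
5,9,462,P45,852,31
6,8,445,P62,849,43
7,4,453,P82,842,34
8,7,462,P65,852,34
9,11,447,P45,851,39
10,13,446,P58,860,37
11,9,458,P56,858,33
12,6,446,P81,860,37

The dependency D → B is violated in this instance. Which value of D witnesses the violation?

D=849: rows 1, 6 → B takes values {459, 445} — violation
D=851: rows 2, 4, 9 → B = 447, 447, 447 ✓
D=845: row 3 → B = 452 ✓
D=852: rows 5, 8 → B = 462, 462 ✓
D=842: row 7 → B = 453 ✓
D=860: rows 10, 12 → B = 446, 446 ✓
D=858: row 11 → B = 458 ✓
The only D value with inconsistent B is D=849.

849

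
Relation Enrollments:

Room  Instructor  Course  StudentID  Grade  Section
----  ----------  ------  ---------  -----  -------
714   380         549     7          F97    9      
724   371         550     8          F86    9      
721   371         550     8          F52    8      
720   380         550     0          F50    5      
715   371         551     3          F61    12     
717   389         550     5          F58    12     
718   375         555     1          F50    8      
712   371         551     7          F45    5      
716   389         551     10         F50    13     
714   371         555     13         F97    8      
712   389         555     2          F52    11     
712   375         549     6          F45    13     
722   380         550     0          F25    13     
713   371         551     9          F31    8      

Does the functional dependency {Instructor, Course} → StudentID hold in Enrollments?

(Instructor=380, Course=549): 1 row → StudentID = 7 ✓
(Instructor=371, Course=550): 2 rows → StudentID = 8, 8 ✓
(Instructor=380, Course=550): 2 rows → StudentID = 0, 0 ✓
(Instructor=371, Course=551): 3 rows → StudentID takes values {3, 7, 9} — violation
(Instructor=389, Course=550): 1 row → StudentID = 5 ✓
(Instructor=375, Course=555): 1 row → StudentID = 1 ✓
(Instructor=389, Course=551): 1 row → StudentID = 10 ✓
(Instructor=371, Course=555): 1 row → StudentID = 13 ✓
(Instructor=389, Course=555): 1 row → StudentID = 2 ✓
(Instructor=375, Course=549): 1 row → StudentID = 6 ✓
Two rows agree on {Instructor, Course} but differ on StudentID, so {Instructor, Course} → StudentID does not hold.

No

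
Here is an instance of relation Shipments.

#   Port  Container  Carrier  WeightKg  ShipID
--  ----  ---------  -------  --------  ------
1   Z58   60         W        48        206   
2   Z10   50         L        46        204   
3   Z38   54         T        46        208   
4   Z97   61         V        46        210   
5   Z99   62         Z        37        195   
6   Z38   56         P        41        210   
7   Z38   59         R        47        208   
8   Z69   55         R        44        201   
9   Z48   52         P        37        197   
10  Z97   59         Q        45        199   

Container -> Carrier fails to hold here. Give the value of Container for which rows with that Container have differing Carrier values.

Container=60: row 1 → Carrier = W ✓
Container=50: row 2 → Carrier = L ✓
Container=54: row 3 → Carrier = T ✓
Container=61: row 4 → Carrier = V ✓
Container=62: row 5 → Carrier = Z ✓
Container=56: row 6 → Carrier = P ✓
Container=59: rows 7, 10 → Carrier takes values {R, Q} — violation
Container=55: row 8 → Carrier = R ✓
Container=52: row 9 → Carrier = P ✓
The only Container value with inconsistent Carrier is Container=59.

59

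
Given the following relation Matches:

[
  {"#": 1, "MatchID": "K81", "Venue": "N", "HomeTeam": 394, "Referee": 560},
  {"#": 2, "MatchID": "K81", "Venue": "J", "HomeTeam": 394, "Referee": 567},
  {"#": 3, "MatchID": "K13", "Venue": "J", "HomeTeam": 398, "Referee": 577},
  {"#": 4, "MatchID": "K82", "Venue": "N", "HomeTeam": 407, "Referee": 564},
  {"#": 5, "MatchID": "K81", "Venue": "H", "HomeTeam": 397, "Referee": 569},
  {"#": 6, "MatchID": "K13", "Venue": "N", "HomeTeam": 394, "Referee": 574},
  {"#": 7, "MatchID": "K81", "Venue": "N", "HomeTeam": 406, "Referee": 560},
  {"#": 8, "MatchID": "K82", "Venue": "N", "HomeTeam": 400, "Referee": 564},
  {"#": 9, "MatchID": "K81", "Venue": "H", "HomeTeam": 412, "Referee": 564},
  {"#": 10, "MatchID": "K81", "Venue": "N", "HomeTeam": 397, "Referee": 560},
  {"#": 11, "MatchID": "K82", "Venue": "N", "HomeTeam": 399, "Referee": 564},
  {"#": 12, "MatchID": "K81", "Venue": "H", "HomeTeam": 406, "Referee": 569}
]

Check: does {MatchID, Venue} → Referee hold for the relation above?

No

(MatchID=K81, Venue=N): rows 1, 7, 10 → Referee = 560, 560, 560 ✓
(MatchID=K81, Venue=J): row 2 → Referee = 567 ✓
(MatchID=K13, Venue=J): row 3 → Referee = 577 ✓
(MatchID=K82, Venue=N): rows 4, 8, 11 → Referee = 564, 564, 564 ✓
(MatchID=K81, Venue=H): rows 5, 9, 12 → Referee takes values {569, 564} — violation
(MatchID=K13, Venue=N): row 6 → Referee = 574 ✓
Two rows agree on {MatchID, Venue} but differ on Referee, so {MatchID, Venue} → Referee does not hold.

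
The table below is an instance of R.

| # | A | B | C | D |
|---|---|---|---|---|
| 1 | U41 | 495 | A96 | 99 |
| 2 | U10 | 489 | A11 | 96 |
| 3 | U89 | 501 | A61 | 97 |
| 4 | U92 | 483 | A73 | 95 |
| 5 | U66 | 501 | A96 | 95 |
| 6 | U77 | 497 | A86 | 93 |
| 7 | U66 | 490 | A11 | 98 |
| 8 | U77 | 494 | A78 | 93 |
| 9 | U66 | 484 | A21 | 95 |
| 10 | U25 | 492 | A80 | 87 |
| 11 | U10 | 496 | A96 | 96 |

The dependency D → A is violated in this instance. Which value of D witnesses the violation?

D=99: row 1 → A = U41 ✓
D=96: rows 2, 11 → A = U10, U10 ✓
D=97: row 3 → A = U89 ✓
D=95: rows 4, 5, 9 → A takes values {U92, U66} — violation
D=93: rows 6, 8 → A = U77, U77 ✓
D=98: row 7 → A = U66 ✓
D=87: row 10 → A = U25 ✓
The only D value with inconsistent A is D=95.

95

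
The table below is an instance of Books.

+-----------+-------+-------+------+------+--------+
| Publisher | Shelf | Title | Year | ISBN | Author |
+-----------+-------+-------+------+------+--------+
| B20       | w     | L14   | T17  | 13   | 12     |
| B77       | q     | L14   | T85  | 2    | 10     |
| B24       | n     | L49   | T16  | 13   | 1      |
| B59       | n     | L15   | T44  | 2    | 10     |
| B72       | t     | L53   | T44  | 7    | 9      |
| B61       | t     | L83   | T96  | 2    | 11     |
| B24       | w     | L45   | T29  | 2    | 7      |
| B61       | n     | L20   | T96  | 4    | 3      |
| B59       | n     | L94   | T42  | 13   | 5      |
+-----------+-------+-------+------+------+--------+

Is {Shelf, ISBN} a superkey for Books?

No

Two distinct rows share (Shelf=n, ISBN=13), so {Shelf, ISBN} does not determine every attribute — not a superkey.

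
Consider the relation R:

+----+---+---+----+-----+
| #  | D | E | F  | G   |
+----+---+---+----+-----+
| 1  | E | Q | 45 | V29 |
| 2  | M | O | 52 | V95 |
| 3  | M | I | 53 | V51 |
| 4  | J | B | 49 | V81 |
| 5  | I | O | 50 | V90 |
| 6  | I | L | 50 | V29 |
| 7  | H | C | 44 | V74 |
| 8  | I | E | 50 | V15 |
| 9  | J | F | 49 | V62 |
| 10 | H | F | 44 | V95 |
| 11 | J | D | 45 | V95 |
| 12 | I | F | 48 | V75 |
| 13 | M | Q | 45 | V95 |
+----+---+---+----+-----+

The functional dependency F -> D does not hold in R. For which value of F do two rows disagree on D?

45

F=45: rows 1, 11, 13 → D takes values {E, J, M} — violation
F=52: row 2 → D = M ✓
F=53: row 3 → D = M ✓
F=49: rows 4, 9 → D = J, J ✓
F=50: rows 5, 6, 8 → D = I, I, I ✓
F=44: rows 7, 10 → D = H, H ✓
F=48: row 12 → D = I ✓
The only F value with inconsistent D is F=45.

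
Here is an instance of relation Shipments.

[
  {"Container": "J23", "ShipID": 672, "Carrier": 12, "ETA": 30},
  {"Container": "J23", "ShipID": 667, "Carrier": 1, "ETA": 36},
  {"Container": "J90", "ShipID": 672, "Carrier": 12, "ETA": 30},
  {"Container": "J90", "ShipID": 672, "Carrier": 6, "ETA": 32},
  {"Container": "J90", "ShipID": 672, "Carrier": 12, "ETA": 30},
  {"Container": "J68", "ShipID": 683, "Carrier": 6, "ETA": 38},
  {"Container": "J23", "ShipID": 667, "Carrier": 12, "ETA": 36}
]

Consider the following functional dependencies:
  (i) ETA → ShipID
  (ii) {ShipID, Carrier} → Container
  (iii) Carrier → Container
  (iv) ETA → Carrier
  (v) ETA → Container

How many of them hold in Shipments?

(i) ETA → ShipID: every LHS value maps to a single RHS value — holds.
(ii) {ShipID, Carrier} → Container: (ShipID=672, Carrier=12): 3 rows → Container takes values {J23, J90} — violation — fails.
(iii) Carrier → Container: Carrier=12: 4 rows → Container takes values {J23, J90} — violation; Carrier=6: 2 rows → Container takes values {J90, J68} — violation — fails.
(iv) ETA → Carrier: ETA=36: 2 rows → Carrier takes values {1, 12} — violation — fails.
(v) ETA → Container: ETA=30: 3 rows → Container takes values {J23, J90} — violation — fails.
1 of the 5 dependencies holds.

1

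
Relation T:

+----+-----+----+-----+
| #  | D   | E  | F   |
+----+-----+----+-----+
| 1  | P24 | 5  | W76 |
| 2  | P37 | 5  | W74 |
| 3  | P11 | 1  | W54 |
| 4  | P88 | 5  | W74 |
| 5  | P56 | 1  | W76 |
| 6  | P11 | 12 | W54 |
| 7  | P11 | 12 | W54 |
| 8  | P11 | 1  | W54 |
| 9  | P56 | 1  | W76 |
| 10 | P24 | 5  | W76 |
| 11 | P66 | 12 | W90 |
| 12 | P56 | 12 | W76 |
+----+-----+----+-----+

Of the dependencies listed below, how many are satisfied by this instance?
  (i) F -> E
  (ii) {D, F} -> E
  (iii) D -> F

1

(i) F -> E: F=W76: rows 1, 5, 9, 10, 12 → E takes values {5, 1, 12} — violation; F=W54: rows 3, 6, 7, 8 → E takes values {1, 12} — violation — fails.
(ii) {D, F} -> E: (D=P11, F=W54): rows 3, 6, 7, 8 → E takes values {1, 12} — violation; (D=P56, F=W76): rows 5, 9, 12 → E takes values {1, 12} — violation — fails.
(iii) D -> F: every LHS value maps to a single RHS value — holds.
1 of the 3 dependencies holds.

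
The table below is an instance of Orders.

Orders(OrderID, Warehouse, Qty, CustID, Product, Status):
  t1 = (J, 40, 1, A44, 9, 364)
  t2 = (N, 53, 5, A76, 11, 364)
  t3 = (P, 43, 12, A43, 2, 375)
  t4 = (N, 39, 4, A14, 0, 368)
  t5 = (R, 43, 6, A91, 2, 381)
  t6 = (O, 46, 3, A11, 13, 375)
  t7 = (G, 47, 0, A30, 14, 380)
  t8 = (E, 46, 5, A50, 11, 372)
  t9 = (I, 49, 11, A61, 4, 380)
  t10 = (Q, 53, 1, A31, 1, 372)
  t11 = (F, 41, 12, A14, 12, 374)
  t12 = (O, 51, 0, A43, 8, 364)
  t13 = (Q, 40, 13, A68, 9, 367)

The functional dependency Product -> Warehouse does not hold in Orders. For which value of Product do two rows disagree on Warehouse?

Product=9: rows 1, 13 → Warehouse = 40, 40 ✓
Product=11: rows 2, 8 → Warehouse takes values {53, 46} — violation
Product=2: rows 3, 5 → Warehouse = 43, 43 ✓
Product=0: row 4 → Warehouse = 39 ✓
Product=13: row 6 → Warehouse = 46 ✓
Product=14: row 7 → Warehouse = 47 ✓
Product=4: row 9 → Warehouse = 49 ✓
Product=1: row 10 → Warehouse = 53 ✓
Product=12: row 11 → Warehouse = 41 ✓
Product=8: row 12 → Warehouse = 51 ✓
The only Product value with inconsistent Warehouse is Product=11.

11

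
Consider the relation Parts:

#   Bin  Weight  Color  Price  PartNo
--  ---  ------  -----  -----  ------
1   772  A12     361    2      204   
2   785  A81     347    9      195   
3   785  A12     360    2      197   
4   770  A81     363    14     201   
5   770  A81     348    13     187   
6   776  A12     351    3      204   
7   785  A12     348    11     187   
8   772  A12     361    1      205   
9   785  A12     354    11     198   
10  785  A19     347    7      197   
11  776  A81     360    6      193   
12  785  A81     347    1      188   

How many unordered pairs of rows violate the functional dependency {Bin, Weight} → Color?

4

(Bin=772, Weight=A12): all 2 rows agree on Color — 0 pairs.
(Bin=785, Weight=A81): all 2 rows agree on Color — 0 pairs.
(Bin=785, Weight=A12): violating pairs (3,7), (3,9), (7,9) — 3 pairs.
(Bin=770, Weight=A81): violating pairs (4,5) — 1 pair.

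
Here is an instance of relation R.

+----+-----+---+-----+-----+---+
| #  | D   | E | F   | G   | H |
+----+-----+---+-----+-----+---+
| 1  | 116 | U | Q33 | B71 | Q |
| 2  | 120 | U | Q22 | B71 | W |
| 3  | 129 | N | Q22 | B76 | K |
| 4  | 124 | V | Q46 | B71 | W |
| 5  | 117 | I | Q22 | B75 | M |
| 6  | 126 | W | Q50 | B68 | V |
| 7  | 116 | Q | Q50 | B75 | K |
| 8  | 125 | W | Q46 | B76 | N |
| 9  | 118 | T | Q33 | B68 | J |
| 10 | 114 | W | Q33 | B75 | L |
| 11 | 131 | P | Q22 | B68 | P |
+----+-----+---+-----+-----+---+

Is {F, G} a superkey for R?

All 11 rows have distinct {F, G} values, so {F, G} → (all attributes) holds and {F, G} is a superkey.

Yes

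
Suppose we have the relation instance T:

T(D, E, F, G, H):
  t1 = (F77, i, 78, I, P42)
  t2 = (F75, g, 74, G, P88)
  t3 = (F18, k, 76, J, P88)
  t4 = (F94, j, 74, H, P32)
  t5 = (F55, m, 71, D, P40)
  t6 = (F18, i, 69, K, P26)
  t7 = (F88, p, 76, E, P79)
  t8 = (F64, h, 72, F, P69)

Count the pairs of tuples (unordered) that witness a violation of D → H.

1

D=F18: violating pairs (3,6) — 1 pair.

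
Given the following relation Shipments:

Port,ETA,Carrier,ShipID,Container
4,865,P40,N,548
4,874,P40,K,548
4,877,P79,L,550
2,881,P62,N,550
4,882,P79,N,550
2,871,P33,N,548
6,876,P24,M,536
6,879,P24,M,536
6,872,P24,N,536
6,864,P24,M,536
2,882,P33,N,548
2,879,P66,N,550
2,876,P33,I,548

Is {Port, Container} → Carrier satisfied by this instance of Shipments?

(Port=4, Container=548): 2 rows → Carrier = P40, P40 ✓
(Port=4, Container=550): 2 rows → Carrier = P79, P79 ✓
(Port=2, Container=550): 2 rows → Carrier takes values {P62, P66} — violation
(Port=2, Container=548): 3 rows → Carrier = P33, P33, P33 ✓
(Port=6, Container=536): 4 rows → Carrier = P24, P24, P24, P24 ✓
Two rows agree on {Port, Container} but differ on Carrier, so {Port, Container} → Carrier does not hold.

No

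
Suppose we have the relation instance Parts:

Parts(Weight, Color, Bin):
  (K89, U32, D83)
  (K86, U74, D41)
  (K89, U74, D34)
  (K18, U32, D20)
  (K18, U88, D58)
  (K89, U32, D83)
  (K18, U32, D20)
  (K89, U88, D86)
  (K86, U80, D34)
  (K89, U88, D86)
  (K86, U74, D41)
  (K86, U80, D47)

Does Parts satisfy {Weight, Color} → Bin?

(Weight=K89, Color=U32): 2 rows → Bin = D83, D83 ✓
(Weight=K86, Color=U74): 2 rows → Bin = D41, D41 ✓
(Weight=K89, Color=U74): 1 row → Bin = D34 ✓
(Weight=K18, Color=U32): 2 rows → Bin = D20, D20 ✓
(Weight=K18, Color=U88): 1 row → Bin = D58 ✓
(Weight=K89, Color=U88): 2 rows → Bin = D86, D86 ✓
(Weight=K86, Color=U80): 2 rows → Bin takes values {D34, D47} — violation
Two rows agree on {Weight, Color} but differ on Bin, so {Weight, Color} → Bin does not hold.

No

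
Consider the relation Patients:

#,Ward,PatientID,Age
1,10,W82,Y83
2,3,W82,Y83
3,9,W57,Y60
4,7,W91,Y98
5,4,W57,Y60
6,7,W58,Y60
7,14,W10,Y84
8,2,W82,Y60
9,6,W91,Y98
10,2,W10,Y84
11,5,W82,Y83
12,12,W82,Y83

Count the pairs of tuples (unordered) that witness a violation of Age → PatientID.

5

Age=Y83: all 4 rows agree on PatientID — 0 pairs.
Age=Y60: violating pairs (3,6), (3,8), (5,6), (5,8), (6,8) — 5 pairs.
Age=Y98: all 2 rows agree on PatientID — 0 pairs.
Age=Y84: all 2 rows agree on PatientID — 0 pairs.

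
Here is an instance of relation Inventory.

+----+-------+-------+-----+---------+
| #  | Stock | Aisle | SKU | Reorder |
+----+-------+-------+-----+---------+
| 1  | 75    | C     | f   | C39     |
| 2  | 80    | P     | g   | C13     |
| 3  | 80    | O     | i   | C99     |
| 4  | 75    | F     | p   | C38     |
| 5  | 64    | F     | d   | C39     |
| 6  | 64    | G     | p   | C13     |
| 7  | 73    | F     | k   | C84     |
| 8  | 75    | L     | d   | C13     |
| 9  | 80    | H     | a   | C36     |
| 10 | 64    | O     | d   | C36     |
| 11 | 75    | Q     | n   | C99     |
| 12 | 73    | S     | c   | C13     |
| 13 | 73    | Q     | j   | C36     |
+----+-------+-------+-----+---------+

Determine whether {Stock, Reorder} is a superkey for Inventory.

Yes

All 13 rows have distinct {Stock, Reorder} values, so {Stock, Reorder} → (all attributes) holds and {Stock, Reorder} is a superkey.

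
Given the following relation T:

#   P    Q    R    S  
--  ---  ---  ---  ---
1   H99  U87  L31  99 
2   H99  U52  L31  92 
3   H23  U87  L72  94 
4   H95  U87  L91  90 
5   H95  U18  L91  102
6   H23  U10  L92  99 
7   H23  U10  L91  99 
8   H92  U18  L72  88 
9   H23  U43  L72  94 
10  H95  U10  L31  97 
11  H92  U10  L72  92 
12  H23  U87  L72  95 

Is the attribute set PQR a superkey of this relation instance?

No

Rows 3 and 12 have the same PQR value (P=H23, Q=U87, R=L72) but are distinct tuples, so PQR does not determine every attribute — not a superkey.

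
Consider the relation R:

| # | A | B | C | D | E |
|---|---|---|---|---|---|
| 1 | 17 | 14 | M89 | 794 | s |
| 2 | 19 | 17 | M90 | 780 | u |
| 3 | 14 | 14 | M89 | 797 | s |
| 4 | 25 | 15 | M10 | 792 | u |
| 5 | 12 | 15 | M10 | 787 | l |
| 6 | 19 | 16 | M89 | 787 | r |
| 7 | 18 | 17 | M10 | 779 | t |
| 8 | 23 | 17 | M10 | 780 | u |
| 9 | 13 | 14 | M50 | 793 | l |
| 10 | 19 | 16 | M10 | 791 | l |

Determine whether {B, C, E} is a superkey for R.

No

Rows 1 and 3 have the same {B, C, E} value (B=14, C=M89, E=s) but are distinct tuples, so {B, C, E} does not determine every attribute — not a superkey.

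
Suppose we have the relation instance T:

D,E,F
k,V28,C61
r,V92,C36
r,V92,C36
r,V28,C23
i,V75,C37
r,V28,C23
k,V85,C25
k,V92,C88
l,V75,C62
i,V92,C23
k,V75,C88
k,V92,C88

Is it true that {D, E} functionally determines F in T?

Yes

(D=k, E=V28): 1 row → F = C61 ✓
(D=r, E=V92): 2 rows → F = C36, C36 ✓
(D=r, E=V28): 2 rows → F = C23, C23 ✓
(D=i, E=V75): 1 row → F = C37 ✓
(D=k, E=V85): 1 row → F = C25 ✓
(D=k, E=V92): 2 rows → F = C88, C88 ✓
(D=l, E=V75): 1 row → F = C62 ✓
(D=i, E=V92): 1 row → F = C23 ✓
(D=k, E=V75): 1 row → F = C88 ✓
Every {D, E} value is associated with a single F value, so {D, E} -> F holds.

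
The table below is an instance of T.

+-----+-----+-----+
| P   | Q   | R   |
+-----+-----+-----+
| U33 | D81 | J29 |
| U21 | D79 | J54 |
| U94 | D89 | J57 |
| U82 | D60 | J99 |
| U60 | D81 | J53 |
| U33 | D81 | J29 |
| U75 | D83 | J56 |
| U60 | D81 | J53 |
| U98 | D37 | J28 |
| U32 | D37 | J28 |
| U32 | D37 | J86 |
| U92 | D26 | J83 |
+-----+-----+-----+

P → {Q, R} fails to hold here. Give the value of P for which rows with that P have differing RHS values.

P=U33: 2 rows → {Q,R} = (D81, J29), (D81, J29) ✓
P=U21: 1 row → {Q,R} = (D79, J54) ✓
P=U94: 1 row → {Q,R} = (D89, J57) ✓
P=U82: 1 row → {Q,R} = (D60, J99) ✓
P=U60: 2 rows → {Q,R} = (D81, J53), (D81, J53) ✓
P=U75: 1 row → {Q,R} = (D83, J56) ✓
P=U98: 1 row → {Q,R} = (D37, J28) ✓
P=U32: 2 rows → {Q,R} takes values {(D37, J28), (D37, J86)} — violation
P=U92: 1 row → {Q,R} = (D26, J83) ✓
The only P value with inconsistent RHS is P=U32.

U32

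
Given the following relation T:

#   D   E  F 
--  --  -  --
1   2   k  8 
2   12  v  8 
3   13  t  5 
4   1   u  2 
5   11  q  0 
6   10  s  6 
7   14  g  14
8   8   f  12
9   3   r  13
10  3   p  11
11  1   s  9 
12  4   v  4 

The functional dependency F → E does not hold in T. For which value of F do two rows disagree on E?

F=8: rows 1, 2 → E takes values {k, v} — violation
F=5: row 3 → E = t ✓
F=2: row 4 → E = u ✓
F=0: row 5 → E = q ✓
F=6: row 6 → E = s ✓
F=14: row 7 → E = g ✓
F=12: row 8 → E = f ✓
F=13: row 9 → E = r ✓
F=11: row 10 → E = p ✓
F=9: row 11 → E = s ✓
F=4: row 12 → E = v ✓
The only F value with inconsistent E is F=8.

8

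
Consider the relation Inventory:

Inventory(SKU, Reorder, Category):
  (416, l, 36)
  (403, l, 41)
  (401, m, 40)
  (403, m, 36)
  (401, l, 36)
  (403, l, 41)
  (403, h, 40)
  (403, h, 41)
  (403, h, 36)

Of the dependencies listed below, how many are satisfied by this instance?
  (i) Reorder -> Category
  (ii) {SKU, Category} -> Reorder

0

(i) Reorder -> Category: Reorder=l: 4 rows → Category takes values {36, 41} — violation; Reorder=m: 2 rows → Category takes values {40, 36} — violation; Reorder=h: 3 rows → Category takes values {40, 41, 36} — violation — fails.
(ii) {SKU, Category} -> Reorder: (SKU=403, Category=41): 3 rows → Reorder takes values {l, h} — violation; (SKU=403, Category=36): 2 rows → Reorder takes values {m, h} — violation — fails.
None of the 2 dependencies hold.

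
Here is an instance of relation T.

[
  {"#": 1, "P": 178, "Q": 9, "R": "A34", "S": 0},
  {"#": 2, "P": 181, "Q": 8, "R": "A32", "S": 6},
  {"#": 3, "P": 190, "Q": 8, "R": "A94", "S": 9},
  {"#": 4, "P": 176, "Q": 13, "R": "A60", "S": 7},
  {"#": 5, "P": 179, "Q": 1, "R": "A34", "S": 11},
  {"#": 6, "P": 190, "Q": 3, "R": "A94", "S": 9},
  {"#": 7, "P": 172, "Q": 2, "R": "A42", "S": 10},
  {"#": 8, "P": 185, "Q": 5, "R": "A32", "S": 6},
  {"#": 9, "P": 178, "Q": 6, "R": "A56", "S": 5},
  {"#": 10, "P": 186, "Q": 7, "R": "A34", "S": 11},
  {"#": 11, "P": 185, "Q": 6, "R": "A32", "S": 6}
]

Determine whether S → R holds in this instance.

S=0: row 1 → R = A34 ✓
S=6: rows 2, 8, 11 → R = A32, A32, A32 ✓
S=9: rows 3, 6 → R = A94, A94 ✓
S=7: row 4 → R = A60 ✓
S=11: rows 5, 10 → R = A34, A34 ✓
S=10: row 7 → R = A42 ✓
S=5: row 9 → R = A56 ✓
Every S value is associated with a single R value, so S → R holds.

Yes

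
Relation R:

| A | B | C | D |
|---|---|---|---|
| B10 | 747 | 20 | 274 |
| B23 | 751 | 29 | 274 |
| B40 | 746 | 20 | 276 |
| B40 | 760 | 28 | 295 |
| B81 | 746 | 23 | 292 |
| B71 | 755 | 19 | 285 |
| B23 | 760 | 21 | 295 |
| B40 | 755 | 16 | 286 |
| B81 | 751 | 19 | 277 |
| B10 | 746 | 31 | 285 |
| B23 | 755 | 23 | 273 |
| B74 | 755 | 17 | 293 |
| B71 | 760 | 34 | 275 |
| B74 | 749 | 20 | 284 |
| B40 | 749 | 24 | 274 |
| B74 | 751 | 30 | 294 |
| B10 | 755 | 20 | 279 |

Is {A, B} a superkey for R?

Yes

All 17 rows have distinct {A, B} values, so {A, B} → (all attributes) holds and {A, B} is a superkey.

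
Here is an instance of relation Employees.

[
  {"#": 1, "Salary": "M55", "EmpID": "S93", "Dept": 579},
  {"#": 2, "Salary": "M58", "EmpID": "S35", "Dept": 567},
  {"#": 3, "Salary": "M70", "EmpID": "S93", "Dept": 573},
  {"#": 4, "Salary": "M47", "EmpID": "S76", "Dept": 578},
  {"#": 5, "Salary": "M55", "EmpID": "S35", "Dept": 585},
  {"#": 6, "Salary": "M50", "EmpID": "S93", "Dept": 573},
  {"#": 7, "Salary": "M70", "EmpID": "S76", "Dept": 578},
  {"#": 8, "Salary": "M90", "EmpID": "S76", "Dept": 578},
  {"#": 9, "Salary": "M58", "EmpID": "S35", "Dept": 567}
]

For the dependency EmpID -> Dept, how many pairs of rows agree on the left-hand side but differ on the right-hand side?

4

EmpID=S93: violating pairs (1,3), (1,6) — 2 pairs.
EmpID=S35: violating pairs (2,5), (5,9) — 2 pairs.
EmpID=S76: all 3 rows agree on Dept — 0 pairs.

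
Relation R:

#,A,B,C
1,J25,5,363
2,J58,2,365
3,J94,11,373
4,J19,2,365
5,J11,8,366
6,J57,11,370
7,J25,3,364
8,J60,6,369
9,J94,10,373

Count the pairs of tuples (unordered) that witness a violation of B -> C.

B=2: all 2 rows agree on C — 0 pairs.
B=11: violating pairs (3,6) — 1 pair.

1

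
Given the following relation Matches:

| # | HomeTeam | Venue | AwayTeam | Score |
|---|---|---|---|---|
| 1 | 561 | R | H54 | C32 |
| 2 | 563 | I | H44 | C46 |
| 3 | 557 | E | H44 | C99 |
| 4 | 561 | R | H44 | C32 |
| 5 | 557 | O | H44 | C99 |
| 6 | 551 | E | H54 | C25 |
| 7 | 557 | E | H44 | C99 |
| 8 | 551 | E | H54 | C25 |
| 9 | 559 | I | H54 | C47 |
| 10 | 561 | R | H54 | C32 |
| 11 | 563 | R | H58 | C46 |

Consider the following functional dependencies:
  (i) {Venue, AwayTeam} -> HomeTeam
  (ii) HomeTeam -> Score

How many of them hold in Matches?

(i) {Venue, AwayTeam} -> HomeTeam: every LHS value maps to a single RHS value — holds.
(ii) HomeTeam -> Score: every LHS value maps to a single RHS value — holds.
2 of the 2 dependencies hold.

2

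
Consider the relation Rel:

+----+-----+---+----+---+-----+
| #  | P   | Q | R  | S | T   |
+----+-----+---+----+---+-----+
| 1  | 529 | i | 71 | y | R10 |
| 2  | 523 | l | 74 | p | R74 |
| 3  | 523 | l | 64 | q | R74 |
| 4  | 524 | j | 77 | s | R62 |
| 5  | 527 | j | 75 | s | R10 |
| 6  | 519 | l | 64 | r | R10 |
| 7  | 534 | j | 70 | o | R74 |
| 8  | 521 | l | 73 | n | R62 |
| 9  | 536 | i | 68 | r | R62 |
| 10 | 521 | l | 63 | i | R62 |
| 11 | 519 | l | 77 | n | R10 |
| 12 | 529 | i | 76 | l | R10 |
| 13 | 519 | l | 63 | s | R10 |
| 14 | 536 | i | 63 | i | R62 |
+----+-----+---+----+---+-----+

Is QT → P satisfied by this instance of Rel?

(Q=i, T=R10): rows 1, 12 → P = 529, 529 ✓
(Q=l, T=R74): rows 2, 3 → P = 523, 523 ✓
(Q=j, T=R62): row 4 → P = 524 ✓
(Q=j, T=R10): row 5 → P = 527 ✓
(Q=l, T=R10): rows 6, 11, 13 → P = 519, 519, 519 ✓
(Q=j, T=R74): row 7 → P = 534 ✓
(Q=l, T=R62): rows 8, 10 → P = 521, 521 ✓
(Q=i, T=R62): rows 9, 14 → P = 536, 536 ✓
Every QT value is associated with a single P value, so QT → P holds.

Yes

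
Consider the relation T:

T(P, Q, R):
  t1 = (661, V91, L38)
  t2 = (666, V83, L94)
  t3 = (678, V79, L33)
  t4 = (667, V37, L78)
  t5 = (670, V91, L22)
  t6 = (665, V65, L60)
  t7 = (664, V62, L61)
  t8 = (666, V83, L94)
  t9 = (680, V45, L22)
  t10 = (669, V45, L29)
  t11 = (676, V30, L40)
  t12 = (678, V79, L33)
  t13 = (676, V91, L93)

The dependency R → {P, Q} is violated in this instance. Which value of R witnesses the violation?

L22

R=L38: row 1 → {P,Q} = (661, V91) ✓
R=L94: rows 2, 8 → {P,Q} = (666, V83), (666, V83) ✓
R=L33: rows 3, 12 → {P,Q} = (678, V79), (678, V79) ✓
R=L78: row 4 → {P,Q} = (667, V37) ✓
R=L22: rows 5, 9 → {P,Q} takes values {(670, V91), (680, V45)} — violation
R=L60: row 6 → {P,Q} = (665, V65) ✓
R=L61: row 7 → {P,Q} = (664, V62) ✓
R=L29: row 10 → {P,Q} = (669, V45) ✓
R=L40: row 11 → {P,Q} = (676, V30) ✓
R=L93: row 13 → {P,Q} = (676, V91) ✓
The only R value with inconsistent RHS is R=L22.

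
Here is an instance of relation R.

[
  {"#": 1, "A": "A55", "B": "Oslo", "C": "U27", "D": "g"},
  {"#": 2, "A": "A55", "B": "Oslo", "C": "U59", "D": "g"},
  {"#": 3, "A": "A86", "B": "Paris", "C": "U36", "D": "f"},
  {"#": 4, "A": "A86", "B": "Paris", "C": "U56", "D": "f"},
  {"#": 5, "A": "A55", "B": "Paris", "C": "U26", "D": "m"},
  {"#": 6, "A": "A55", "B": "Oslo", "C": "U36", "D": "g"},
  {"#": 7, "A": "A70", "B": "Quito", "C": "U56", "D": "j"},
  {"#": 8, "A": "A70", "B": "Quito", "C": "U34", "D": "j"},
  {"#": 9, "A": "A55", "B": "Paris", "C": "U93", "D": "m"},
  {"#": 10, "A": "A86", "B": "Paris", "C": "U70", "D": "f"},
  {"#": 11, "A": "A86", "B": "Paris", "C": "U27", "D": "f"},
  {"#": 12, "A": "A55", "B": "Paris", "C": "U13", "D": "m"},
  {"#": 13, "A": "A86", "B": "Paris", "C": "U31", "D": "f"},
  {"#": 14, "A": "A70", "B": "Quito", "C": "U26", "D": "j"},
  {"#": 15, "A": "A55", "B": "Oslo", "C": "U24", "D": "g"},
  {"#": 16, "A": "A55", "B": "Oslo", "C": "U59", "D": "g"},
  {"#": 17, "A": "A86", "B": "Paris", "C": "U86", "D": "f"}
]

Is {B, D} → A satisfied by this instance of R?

Yes

(B=Oslo, D=g): rows 1, 2, 6, 15, 16 → A = A55, A55, A55, A55, A55 ✓
(B=Paris, D=f): rows 3, 4, 10, 11, 13, 17 → A = A86, A86, A86, A86, A86, A86 ✓
(B=Paris, D=m): rows 5, 9, 12 → A = A55, A55, A55 ✓
(B=Quito, D=j): rows 7, 8, 14 → A = A70, A70, A70 ✓
Every {B, D} value is associated with a single A value, so {B, D} → A holds.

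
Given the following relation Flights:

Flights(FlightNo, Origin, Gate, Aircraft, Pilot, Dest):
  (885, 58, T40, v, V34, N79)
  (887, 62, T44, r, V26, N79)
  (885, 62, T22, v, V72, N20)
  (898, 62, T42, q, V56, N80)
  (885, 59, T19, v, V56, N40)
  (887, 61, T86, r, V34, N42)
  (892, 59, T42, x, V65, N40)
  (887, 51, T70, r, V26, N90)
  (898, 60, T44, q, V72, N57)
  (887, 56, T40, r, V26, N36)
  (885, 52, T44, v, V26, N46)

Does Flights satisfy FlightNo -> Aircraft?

Yes

FlightNo=885: 4 rows → Aircraft = v, v, v, v ✓
FlightNo=887: 4 rows → Aircraft = r, r, r, r ✓
FlightNo=898: 2 rows → Aircraft = q, q ✓
FlightNo=892: 1 row → Aircraft = x ✓
Every FlightNo value is associated with a single Aircraft value, so FlightNo -> Aircraft holds.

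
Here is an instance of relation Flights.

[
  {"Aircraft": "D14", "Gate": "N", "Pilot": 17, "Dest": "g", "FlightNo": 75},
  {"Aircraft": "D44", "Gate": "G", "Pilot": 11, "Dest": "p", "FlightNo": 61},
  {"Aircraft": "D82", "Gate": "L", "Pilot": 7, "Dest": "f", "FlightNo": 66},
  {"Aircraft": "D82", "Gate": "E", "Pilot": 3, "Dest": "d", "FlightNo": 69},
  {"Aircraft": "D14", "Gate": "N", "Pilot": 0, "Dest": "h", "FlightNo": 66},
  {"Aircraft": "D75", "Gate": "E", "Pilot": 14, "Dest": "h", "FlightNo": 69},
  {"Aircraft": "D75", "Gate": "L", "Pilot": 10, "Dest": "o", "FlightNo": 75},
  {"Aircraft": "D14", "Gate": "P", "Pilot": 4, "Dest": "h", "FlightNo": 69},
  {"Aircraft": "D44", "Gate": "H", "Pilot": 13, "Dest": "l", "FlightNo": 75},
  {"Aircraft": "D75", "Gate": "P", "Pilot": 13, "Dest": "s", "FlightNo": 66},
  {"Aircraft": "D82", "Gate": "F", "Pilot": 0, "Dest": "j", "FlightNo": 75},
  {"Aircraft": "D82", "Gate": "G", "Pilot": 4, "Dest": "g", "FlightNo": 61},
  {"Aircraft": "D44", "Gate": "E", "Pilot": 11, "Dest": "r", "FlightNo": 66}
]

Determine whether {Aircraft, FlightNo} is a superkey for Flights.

All 13 rows have distinct {Aircraft, FlightNo} values, so {Aircraft, FlightNo} → (all attributes) holds and {Aircraft, FlightNo} is a superkey.

Yes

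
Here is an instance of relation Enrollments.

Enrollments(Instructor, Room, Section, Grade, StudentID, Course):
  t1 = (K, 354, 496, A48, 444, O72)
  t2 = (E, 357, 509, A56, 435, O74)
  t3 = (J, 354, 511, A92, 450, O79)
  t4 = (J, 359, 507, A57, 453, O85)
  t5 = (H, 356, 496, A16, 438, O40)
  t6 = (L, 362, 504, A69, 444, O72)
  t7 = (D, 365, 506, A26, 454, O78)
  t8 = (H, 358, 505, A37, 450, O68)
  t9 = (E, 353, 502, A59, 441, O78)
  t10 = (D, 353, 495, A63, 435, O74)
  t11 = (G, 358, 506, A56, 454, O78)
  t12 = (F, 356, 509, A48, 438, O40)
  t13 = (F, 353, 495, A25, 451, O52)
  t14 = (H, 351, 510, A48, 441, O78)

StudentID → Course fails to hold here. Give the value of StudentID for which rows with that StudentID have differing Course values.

450

StudentID=444: rows 1, 6 → Course = O72, O72 ✓
StudentID=435: rows 2, 10 → Course = O74, O74 ✓
StudentID=450: rows 3, 8 → Course takes values {O79, O68} — violation
StudentID=453: row 4 → Course = O85 ✓
StudentID=438: rows 5, 12 → Course = O40, O40 ✓
StudentID=454: rows 7, 11 → Course = O78, O78 ✓
StudentID=441: rows 9, 14 → Course = O78, O78 ✓
StudentID=451: row 13 → Course = O52 ✓
The only StudentID value with inconsistent Course is StudentID=450.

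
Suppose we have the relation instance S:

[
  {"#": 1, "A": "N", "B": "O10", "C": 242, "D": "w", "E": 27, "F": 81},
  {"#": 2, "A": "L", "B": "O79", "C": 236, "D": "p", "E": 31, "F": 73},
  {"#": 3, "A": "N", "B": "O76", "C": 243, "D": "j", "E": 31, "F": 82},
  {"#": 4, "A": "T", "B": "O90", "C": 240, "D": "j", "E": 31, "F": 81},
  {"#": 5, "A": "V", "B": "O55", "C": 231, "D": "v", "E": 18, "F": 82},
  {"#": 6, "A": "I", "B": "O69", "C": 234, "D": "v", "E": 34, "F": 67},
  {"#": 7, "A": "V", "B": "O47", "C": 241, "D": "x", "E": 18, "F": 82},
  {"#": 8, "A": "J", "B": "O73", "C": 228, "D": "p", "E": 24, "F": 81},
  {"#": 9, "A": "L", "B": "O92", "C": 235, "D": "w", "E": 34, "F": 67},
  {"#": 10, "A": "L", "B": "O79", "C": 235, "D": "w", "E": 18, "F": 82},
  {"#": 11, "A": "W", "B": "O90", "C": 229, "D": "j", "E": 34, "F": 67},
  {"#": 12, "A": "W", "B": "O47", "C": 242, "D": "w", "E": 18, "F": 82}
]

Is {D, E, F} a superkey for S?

Rows 10 and 12 have the same {D, E, F} value (D=w, E=18, F=82) but are distinct tuples, so {D, E, F} does not determine every attribute — not a superkey.

No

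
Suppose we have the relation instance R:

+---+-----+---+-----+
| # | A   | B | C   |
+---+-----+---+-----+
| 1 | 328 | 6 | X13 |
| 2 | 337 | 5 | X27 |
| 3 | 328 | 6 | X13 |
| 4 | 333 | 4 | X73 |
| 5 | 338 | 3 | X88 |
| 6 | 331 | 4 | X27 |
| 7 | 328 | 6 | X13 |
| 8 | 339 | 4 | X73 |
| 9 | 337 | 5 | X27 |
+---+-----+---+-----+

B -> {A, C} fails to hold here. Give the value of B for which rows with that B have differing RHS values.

4

B=6: rows 1, 3, 7 → {A,C} = (328, X13), (328, X13), (328, X13) ✓
B=5: rows 2, 9 → {A,C} = (337, X27), (337, X27) ✓
B=4: rows 4, 6, 8 → {A,C} takes values {(333, X73), (331, X27), (339, X73)} — violation
B=3: row 5 → {A,C} = (338, X88) ✓
The only B value with inconsistent RHS is B=4.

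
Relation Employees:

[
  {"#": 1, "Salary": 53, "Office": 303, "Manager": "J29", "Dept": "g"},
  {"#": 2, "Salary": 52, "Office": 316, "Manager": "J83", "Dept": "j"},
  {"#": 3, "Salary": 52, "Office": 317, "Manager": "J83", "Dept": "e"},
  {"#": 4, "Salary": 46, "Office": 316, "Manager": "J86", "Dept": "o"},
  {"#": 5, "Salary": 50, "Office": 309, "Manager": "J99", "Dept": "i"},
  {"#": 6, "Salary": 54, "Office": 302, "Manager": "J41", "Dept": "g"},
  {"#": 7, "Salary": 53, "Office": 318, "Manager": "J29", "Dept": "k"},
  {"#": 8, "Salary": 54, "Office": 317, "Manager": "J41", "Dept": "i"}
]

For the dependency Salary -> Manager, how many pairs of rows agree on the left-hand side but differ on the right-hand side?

0

Salary=53: all 2 rows agree on Manager — 0 pairs.
Salary=52: all 2 rows agree on Manager — 0 pairs.
Salary=54: all 2 rows agree on Manager — 0 pairs.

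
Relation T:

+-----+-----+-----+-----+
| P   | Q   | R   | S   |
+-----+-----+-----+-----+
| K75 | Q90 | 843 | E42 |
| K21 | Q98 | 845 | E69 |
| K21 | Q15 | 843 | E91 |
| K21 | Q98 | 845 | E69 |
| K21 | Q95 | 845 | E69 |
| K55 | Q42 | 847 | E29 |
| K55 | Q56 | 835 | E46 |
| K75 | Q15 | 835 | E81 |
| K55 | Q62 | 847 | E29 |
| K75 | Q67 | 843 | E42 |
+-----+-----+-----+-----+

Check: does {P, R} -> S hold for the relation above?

Yes

(P=K75, R=843): 2 rows → S = E42, E42 ✓
(P=K21, R=845): 3 rows → S = E69, E69, E69 ✓
(P=K21, R=843): 1 row → S = E91 ✓
(P=K55, R=847): 2 rows → S = E29, E29 ✓
(P=K55, R=835): 1 row → S = E46 ✓
(P=K75, R=835): 1 row → S = E81 ✓
Every {P, R} value is associated with a single S value, so {P, R} -> S holds.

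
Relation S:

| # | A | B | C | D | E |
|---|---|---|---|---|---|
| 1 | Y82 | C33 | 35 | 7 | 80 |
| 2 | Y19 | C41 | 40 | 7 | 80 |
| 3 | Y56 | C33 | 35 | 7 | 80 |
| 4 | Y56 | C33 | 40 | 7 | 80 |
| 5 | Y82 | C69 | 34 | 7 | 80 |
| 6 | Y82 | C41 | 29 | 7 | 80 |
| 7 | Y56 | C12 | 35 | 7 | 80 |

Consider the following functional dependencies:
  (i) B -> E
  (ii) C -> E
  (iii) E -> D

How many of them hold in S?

(i) B -> E: every LHS value maps to a single RHS value — holds.
(ii) C -> E: every LHS value maps to a single RHS value — holds.
(iii) E -> D: every LHS value maps to a single RHS value — holds.
3 of the 3 dependencies hold.

3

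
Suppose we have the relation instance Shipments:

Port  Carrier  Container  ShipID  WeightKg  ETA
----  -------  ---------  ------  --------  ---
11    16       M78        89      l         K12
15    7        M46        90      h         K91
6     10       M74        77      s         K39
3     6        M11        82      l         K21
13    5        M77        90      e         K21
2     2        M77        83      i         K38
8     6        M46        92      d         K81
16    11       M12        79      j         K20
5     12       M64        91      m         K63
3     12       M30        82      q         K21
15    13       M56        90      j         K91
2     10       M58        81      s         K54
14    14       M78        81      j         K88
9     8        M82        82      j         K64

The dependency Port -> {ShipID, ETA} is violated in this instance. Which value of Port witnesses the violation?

2

Port=11: 1 row → {ShipID,ETA} = (89, K12) ✓
Port=15: 2 rows → {ShipID,ETA} = (90, K91), (90, K91) ✓
Port=6: 1 row → {ShipID,ETA} = (77, K39) ✓
Port=3: 2 rows → {ShipID,ETA} = (82, K21), (82, K21) ✓
Port=13: 1 row → {ShipID,ETA} = (90, K21) ✓
Port=2: 2 rows → {ShipID,ETA} takes values {(83, K38), (81, K54)} — violation
Port=8: 1 row → {ShipID,ETA} = (92, K81) ✓
Port=16: 1 row → {ShipID,ETA} = (79, K20) ✓
Port=5: 1 row → {ShipID,ETA} = (91, K63) ✓
Port=14: 1 row → {ShipID,ETA} = (81, K88) ✓
Port=9: 1 row → {ShipID,ETA} = (82, K64) ✓
The only Port value with inconsistent RHS is Port=2.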